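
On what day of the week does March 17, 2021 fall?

Doomsday rule: the anchor day for the 2000s is Tuesday. For year 21: 21÷12 = 1 r 9, and 9÷4 = 2, so 1+9+2 = 12.
Tuesday + 12 ≡ Sunday — that's 2021's doomsday.
In March the doomsday date is Mar 14.
Mar 17 is 3 days after Mar 14; 3 mod 7 = 3, so Sunday + 3 = Wednesday.

Wednesday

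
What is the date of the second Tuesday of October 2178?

October 1, 2178 is a Thursday.
The first Tuesday is therefore October 6 (5 days later).
The second Tuesday is 6 + 1×7 = October 13.

October 13, 2178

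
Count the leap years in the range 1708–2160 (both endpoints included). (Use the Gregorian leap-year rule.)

111

Multiples of 4 in [1708,2160]: 114.
Of those, multiples of 100: 4 (not leap unless ÷400).
Multiples of 400: 1.
Leap years = 114 − 4 + 1 = 111.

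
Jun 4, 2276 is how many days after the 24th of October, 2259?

Oct 24, 2259 → Oct 24, 2260: 366 days (Feb 29, 2260 is in that span).
Oct 24, 2260 → Oct 24, 2261: 365 days.
Oct 24, 2261 → Oct 24, 2262: 365 days.
Oct 24, 2262 → Oct 24, 2263: 365 days.
Oct 24, 2263 → Oct 24, 2264: 366 days (Feb 29, 2264 is in that span).
Oct 24, 2264 → Oct 24, 2265: 365 days.
Oct 24, 2265 → Oct 24, 2266: 365 days.
Oct 24, 2266 → Oct 24, 2267: 365 days.
Oct 24, 2267 → Oct 24, 2268: 366 days (Feb 29, 2268 is in that span).
Oct 24, 2268 → Oct 24, 2269: 365 days.
Oct 24, 2269 → Oct 24, 2270: 365 days.
Oct 24, 2270 → Oct 24, 2271: 365 days.
Oct 24, 2271 → Oct 24, 2272: 366 days (Feb 29, 2272 is in that span).
Oct 24, 2272 → Oct 24, 2273: 365 days.
Oct 24, 2273 → Oct 24, 2274: 365 days.
Oct 24, 2274 → Oct 24, 2275: 365 days.
Oct 24, 2275 → Nov 24, 2275: 31 days (October has 31).
Nov 24, 2275 → Dec 24, 2275: 30 days (November has 30).
Dec 24, 2275 → Jan 24, 2276: 31 days (December has 31).
Jan 24, 2276 → Feb 24, 2276: 31 days (January has 31).
Feb 24, 2276 → Mar 24, 2276: 29 days (February has 29).
Mar 24, 2276 → Apr 24, 2276: 31 days (March has 31).
Apr 24, 2276 → May 24, 2276: 30 days (April has 30).
May 24, 2276 → Jun 4, 2276: 11 days.
Total: 6068 days.

6068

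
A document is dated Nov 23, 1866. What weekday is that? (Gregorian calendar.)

Friday

Doomsday rule: the anchor day for the 1800s is Friday. For year 66: 66÷12 = 5 r 6, and 6÷4 = 1, so 5+6+1 = 12.
Friday + 12 ≡ Wednesday — that's 1866's doomsday.
In November the doomsday date is Nov 7.
Nov 23 is 16 days after Nov 7; 16 mod 7 = 2, so Wednesday + 2 = Friday.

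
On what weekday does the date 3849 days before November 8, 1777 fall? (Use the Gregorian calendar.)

Nov 8, 1777 is a Saturday.
3849 mod 7 = 6, so 3849 days before a Saturday is Saturday − 6 = Sunday.

Sunday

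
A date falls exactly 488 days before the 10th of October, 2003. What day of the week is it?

First find the weekday of Oct 10, 2003. Doomsday rule: the anchor day for the 2000s is Tuesday. For year 03: 3÷12 = 0 r 3, and 3÷4 = 0, so 0+3+0 = 3.
Tuesday + 3 ≡ Friday — that's 2003's doomsday.
In October the doomsday date is Oct 10.
Oct 10 is the doomsday itself: Friday.
488 mod 7 = 5, so 488 days before a Friday is Friday − 5 = Sunday.

Sunday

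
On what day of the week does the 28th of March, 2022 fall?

Monday

Doomsday rule: the anchor day for the 2000s is Tuesday. For year 22: 22÷12 = 1 r 10, and 10÷4 = 2, so 1+10+2 = 13.
Tuesday + 13 ≡ Monday — that's 2022's doomsday.
In March the doomsday date is Mar 14.
Mar 28 is 14 days after Mar 14; 14 mod 7 = 0, so Monday + 0 = Monday.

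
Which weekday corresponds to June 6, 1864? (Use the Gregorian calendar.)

Doomsday rule: the anchor day for the 1800s is Friday. For year 64: 64÷12 = 5 r 4, and 4÷4 = 1, so 5+4+1 = 10.
Friday + 10 ≡ Monday — that's 1864's doomsday.
In June the doomsday date is Jun 6.
Jun 6 is the doomsday itself: Monday.

Monday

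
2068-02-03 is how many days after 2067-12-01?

64

Dec 1, 2067 → Jan 1, 2068: 31 days (December has 31).
Jan 1, 2068 → Feb 1, 2068: 31 days (January has 31).
Feb 1, 2068 → Feb 3, 2068: 2 days.
Total: 64 days.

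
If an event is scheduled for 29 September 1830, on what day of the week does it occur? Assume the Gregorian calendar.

Wednesday

Doomsday rule: the anchor day for the 1800s is Friday. For year 30: 30÷12 = 2 r 6, and 6÷4 = 1, so 2+6+1 = 9.
Friday + 9 ≡ Sunday — that's 1830's doomsday.
In September the doomsday date is Sep 5.
Sep 29 is 24 days after Sep 5; 24 mod 7 = 3, so Sunday + 3 = Wednesday.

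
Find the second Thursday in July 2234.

July 10, 2234

July 1, 2234 is a Tuesday.
The first Thursday is therefore July 3 (2 days later).
The second Thursday is 3 + 1×7 = July 10.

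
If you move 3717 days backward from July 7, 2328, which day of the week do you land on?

Saturday

Jul 7, 2328 is a Saturday.
3717 mod 7 = 0, so 3717 days before a Saturday is Saturday − 0 = Saturday.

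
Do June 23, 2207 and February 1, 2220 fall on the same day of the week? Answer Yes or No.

Yes

From Jun 23, 2207 to Feb 1, 2220 is 4606 days.
4606 mod 7 = 0, so they are the same weekday.
(Jun 23, 2207 is a Tuesday; Feb 1, 2220 is a Tuesday.)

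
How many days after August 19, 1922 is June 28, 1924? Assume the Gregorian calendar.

Aug 19, 1922 → Aug 19, 1923: 365 days.
Aug 19, 1923 → Sep 19, 1923: 31 days (August has 31).
Sep 19, 1923 → Oct 19, 1923: 30 days (September has 30).
Oct 19, 1923 → Nov 19, 1923: 31 days (October has 31).
Nov 19, 1923 → Dec 19, 1923: 30 days (November has 30).
Dec 19, 1923 → Jan 19, 1924: 31 days (December has 31).
Jan 19, 1924 → Feb 19, 1924: 31 days (January has 31).
Feb 19, 1924 → Mar 19, 1924: 29 days (February has 29).
Mar 19, 1924 → Apr 19, 1924: 31 days (March has 31).
Apr 19, 1924 → May 19, 1924: 30 days (April has 30).
May 19, 1924 → Jun 19, 1924: 31 days (May has 31).
Jun 19, 1924 → Jun 28, 1924: 9 days.
Total: 679 days.

679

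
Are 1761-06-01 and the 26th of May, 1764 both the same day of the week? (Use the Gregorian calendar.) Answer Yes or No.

No

From Jun 1, 1761 to May 26, 1764 is 1090 days.
1090 mod 7 = 5, so they are different weekdays.
(Jun 1, 1761 is a Monday; May 26, 1764 is a Saturday.)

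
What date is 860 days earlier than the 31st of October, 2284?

−366 (one year; includes Feb 29, 2284) → Oct 31, 2283 (494 left).
−365 (one year) → Oct 31, 2282 (129 left).
−31 → Sep 30, 2282 (end of Sep, 30 days; 98 left).
−30 → Aug 31, 2282 (end of Aug, 31 days; 68 left).
−31 → Jul 31, 2282 (end of Jul, 31 days; 37 left).
−31 → Jun 30, 2282 (end of Jun, 30 days; 6 left).
−6 → Jun 24, 2282.

June 24, 2282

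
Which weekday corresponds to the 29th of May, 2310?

Sunday

Doomsday rule: the anchor day for the 2300s is Wednesday. For year 10: 10÷12 = 0 r 10, and 10÷4 = 2, so 0+10+2 = 12.
Wednesday + 12 ≡ Monday — that's 2310's doomsday.
In May the doomsday date is May 9.
May 29 is 20 days after May 9; 20 mod 7 = 6, so Monday + 6 = Sunday.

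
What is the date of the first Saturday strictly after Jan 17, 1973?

Jan 17, 1973 is a Wednesday.
From Wednesday to the next Saturday is 3 days.
Jan 17, 1973 + 3 = Jan 20, 1973.

January 20, 1973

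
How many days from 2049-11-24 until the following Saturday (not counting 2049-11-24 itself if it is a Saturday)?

3

Nov 24, 2049 is a Wednesday.
From Wednesday to the next Saturday is 3 days.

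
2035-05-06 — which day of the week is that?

Sunday

Doomsday rule: the anchor day for the 2000s is Tuesday. For year 35: 35÷12 = 2 r 11, and 11÷4 = 2, so 2+11+2 = 15.
Tuesday + 15 ≡ Wednesday — that's 2035's doomsday.
In May the doomsday date is May 9.
May 6 is 3 days before May 9; 3 mod 7 = 3, so Wednesday − 3 = Sunday.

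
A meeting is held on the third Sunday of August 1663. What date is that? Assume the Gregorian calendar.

August 19, 1663

August 1, 1663 is a Wednesday.
The first Sunday is therefore August 5 (4 days later).
The third Sunday is 5 + 2×7 = August 19.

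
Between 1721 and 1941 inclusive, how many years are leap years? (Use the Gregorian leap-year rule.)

53

Multiples of 4 in [1721,1941]: 55.
Of those, multiples of 100: 2 (not leap unless ÷400).
Multiples of 400: 0.
Leap years = 55 − 2 + 0 = 53.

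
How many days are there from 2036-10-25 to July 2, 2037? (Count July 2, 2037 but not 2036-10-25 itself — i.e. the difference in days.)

Oct 25, 2036 → Nov 25, 2036: 31 days (October has 31).
Nov 25, 2036 → Dec 25, 2036: 30 days (November has 30).
Dec 25, 2036 → Jan 25, 2037: 31 days (December has 31).
Jan 25, 2037 → Feb 25, 2037: 31 days (January has 31).
Feb 25, 2037 → Mar 25, 2037: 28 days (February has 28).
Mar 25, 2037 → Apr 25, 2037: 31 days (March has 31).
Apr 25, 2037 → May 25, 2037: 30 days (April has 30).
May 25, 2037 → Jun 25, 2037: 31 days (May has 31).
Jun 25, 2037 → Jul 2, 2037: 7 days.
Total: 250 days.

250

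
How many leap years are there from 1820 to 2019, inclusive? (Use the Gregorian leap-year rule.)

Multiples of 4 in [1820,2019]: 50.
Of those, multiples of 100: 2 (not leap unless ÷400).
Multiples of 400: 1.
Leap years = 50 − 2 + 1 = 49.

49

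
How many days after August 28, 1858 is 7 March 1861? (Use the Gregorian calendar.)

922

Aug 28, 1858 → Aug 28, 1859: 365 days.
Aug 28, 1859 → Aug 28, 1860: 366 days (Feb 29, 1860 is in that span).
Aug 28, 1860 → Sep 28, 1860: 31 days (August has 31).
Sep 28, 1860 → Oct 28, 1860: 30 days (September has 30).
Oct 28, 1860 → Nov 28, 1860: 31 days (October has 31).
Nov 28, 1860 → Dec 28, 1860: 30 days (November has 30).
Dec 28, 1860 → Jan 28, 1861: 31 days (December has 31).
Jan 28, 1861 → Feb 28, 1861: 31 days (January has 31).
Feb 28, 1861 → Mar 7, 1861: 7 days.
Total: 922 days.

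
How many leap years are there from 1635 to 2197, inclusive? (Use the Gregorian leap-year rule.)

Multiples of 4 in [1635,2197]: 141.
Of those, multiples of 100: 5 (not leap unless ÷400).
Multiples of 400: 1.
Leap years = 141 − 5 + 1 = 137.

137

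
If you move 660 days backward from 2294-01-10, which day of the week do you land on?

Monday

First find the weekday of Jan 10, 2294. Doomsday rule: the anchor day for the 2200s is Friday. For year 94: 94÷12 = 7 r 10, and 10÷4 = 2, so 7+10+2 = 19.
Friday + 19 ≡ Wednesday — that's 2294's doomsday.
In January the doomsday date is Jan 3 (2294 is not a leap year).
Jan 10 is 7 days after Jan 3; 7 mod 7 = 0, so Wednesday + 0 = Wednesday.
660 mod 7 = 2, so 660 days before a Wednesday is Wednesday − 2 = Monday.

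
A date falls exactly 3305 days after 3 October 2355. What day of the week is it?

Oct 3, 2355 is a Monday.
3305 mod 7 = 1, so 3305 days after a Monday is Monday + 1 = Tuesday.

Tuesday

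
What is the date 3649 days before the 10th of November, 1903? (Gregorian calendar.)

November 12, 1893

−365 (one year) → Nov 10, 1902 (3284 left).
−365 (one year) → Nov 10, 1901 (2919 left).
−365 (one year) → Nov 10, 1900 (2554 left).
−365 (one year) → Nov 10, 1899 (2189 left).
−365 (one year) → Nov 10, 1898 (1824 left).
−365 (one year) → Nov 10, 1897 (1459 left).
−365 (one year) → Nov 10, 1896 (1094 left).
−366 (one year; includes Feb 29, 1896) → Nov 10, 1895 (728 left).
−365 (one year) → Nov 10, 1894 (363 left).
−10 → Oct 31, 1894 (end of Oct, 31 days; 353 left).
−31 → Sep 30, 1894 (end of Sep, 30 days; 322 left).
−30 → Aug 31, 1894 (end of Aug, 31 days; 292 left).
−31 → Jul 31, 1894 (end of Jul, 31 days; 261 left).
−31 → Jun 30, 1894 (end of Jun, 30 days; 230 left).
−30 → May 31, 1894 (end of May, 31 days; 200 left).
−31 → Apr 30, 1894 (end of Apr, 30 days; 169 left).
−30 → Mar 31, 1894 (end of Mar, 31 days; 139 left).
−31 → Feb 28, 1894 (end of Feb, 28 days; 108 left).
−28 → Jan 31, 1894 (end of Jan, 31 days; 80 left).
−31 → Dec 31, 1893 (end of Dec, 31 days; 49 left).
−31 → Nov 30, 1893 (end of Nov, 30 days; 18 left).
−18 → Nov 12, 1893.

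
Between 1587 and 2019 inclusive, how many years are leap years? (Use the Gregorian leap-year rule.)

105

Multiples of 4 in [1587,2019]: 108.
Of those, multiples of 100: 5 (not leap unless ÷400).
Multiples of 400: 2.
Leap years = 108 − 5 + 2 = 105.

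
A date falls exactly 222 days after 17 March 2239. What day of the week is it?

Mar 17, 2239 is a Sunday.
222 mod 7 = 5, so 222 days after a Sunday is Sunday + 5 = Friday.

Friday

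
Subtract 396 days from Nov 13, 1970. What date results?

−13 → Oct 31, 1970 (end of Oct, 31 days; 383 left).
−31 → Sep 30, 1970 (end of Sep, 30 days; 352 left).
−30 → Aug 31, 1970 (end of Aug, 31 days; 322 left).
−31 → Jul 31, 1970 (end of Jul, 31 days; 291 left).
−31 → Jun 30, 1970 (end of Jun, 30 days; 260 left).
−30 → May 31, 1970 (end of May, 31 days; 230 left).
−31 → Apr 30, 1970 (end of Apr, 30 days; 199 left).
−30 → Mar 31, 1970 (end of Mar, 31 days; 169 left).
−31 → Feb 28, 1970 (end of Feb, 28 days; 138 left).
−28 → Jan 31, 1970 (end of Jan, 31 days; 110 left).
−31 → Dec 31, 1969 (end of Dec, 31 days; 79 left).
−31 → Nov 30, 1969 (end of Nov, 30 days; 48 left).
−30 → Oct 31, 1969 (end of Oct, 31 days; 18 left).
−18 → Oct 13, 1969.

October 13, 1969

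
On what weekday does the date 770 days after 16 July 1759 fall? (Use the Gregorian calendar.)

Monday

Jul 16, 1759 is a Monday.
770 mod 7 = 0, so 770 days after a Monday is Monday + 0 = Monday.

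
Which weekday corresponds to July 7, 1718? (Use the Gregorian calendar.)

Doomsday rule: the anchor day for the 1700s is Sunday. For year 18: 18÷12 = 1 r 6, and 6÷4 = 1, so 1+6+1 = 8.
Sunday + 8 ≡ Monday — that's 1718's doomsday.
In July the doomsday date is Jul 11.
Jul 7 is 4 days before Jul 11; 4 mod 7 = 4, so Monday − 4 = Thursday.

Thursday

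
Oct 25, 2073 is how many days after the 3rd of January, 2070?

1391

Jan 3, 2070 → Jan 3, 2071: 365 days.
Jan 3, 2071 → Jan 3, 2072: 365 days.
Jan 3, 2072 → Jan 3, 2073: 366 days (Feb 29, 2072 is in that span).
Jan 3, 2073 → Feb 3, 2073: 31 days (January has 31).
Feb 3, 2073 → Mar 3, 2073: 28 days (February has 28).
Mar 3, 2073 → Apr 3, 2073: 31 days (March has 31).
Apr 3, 2073 → May 3, 2073: 30 days (April has 30).
May 3, 2073 → Jun 3, 2073: 31 days (May has 31).
Jun 3, 2073 → Jul 3, 2073: 30 days (June has 30).
Jul 3, 2073 → Aug 3, 2073: 31 days (July has 31).
Aug 3, 2073 → Sep 3, 2073: 31 days (August has 31).
Sep 3, 2073 → Oct 3, 2073: 30 days (September has 30).
Oct 3, 2073 → Oct 25, 2073: 22 days.
Total: 1391 days.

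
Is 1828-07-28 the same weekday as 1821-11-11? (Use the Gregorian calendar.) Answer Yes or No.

No

From Nov 11, 1821 to Jul 28, 1828 is 2451 days.
2451 mod 7 = 1, so they are different weekdays.
(Nov 11, 1821 is a Sunday; Jul 28, 1828 is a Monday.)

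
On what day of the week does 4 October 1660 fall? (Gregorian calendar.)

Monday

Doomsday rule: the anchor day for the 1600s is Tuesday. For year 60: 60÷12 = 5 r 0, and 0÷4 = 0, so 5+0+0 = 5.
Tuesday + 5 ≡ Sunday — that's 1660's doomsday.
In October the doomsday date is Oct 10.
Oct 4 is 6 days before Oct 10; 6 mod 7 = 6, so Sunday − 6 = Monday.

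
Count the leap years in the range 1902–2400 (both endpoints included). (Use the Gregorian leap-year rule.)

Multiples of 4 in [1902,2400]: 125.
Of those, multiples of 100: 5 (not leap unless ÷400).
Multiples of 400: 2.
Leap years = 125 − 5 + 2 = 122.

122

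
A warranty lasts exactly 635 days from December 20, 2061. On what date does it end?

September 16, 2063

+365 (one year) → Dec 20, 2062 (270 left).
Dec has 31 days: +12 → Jan 1, 2063 (258 left).
Jan has 31 days: +31 → Feb 1, 2063 (227 left).
Feb has 28 days: +28 → Mar 1, 2063 (199 left).
Mar has 31 days: +31 → Apr 1, 2063 (168 left).
Apr has 30 days: +30 → May 1, 2063 (138 left).
May has 31 days: +31 → Jun 1, 2063 (107 left).
Jun has 30 days: +30 → Jul 1, 2063 (77 left).
Jul has 31 days: +31 → Aug 1, 2063 (46 left).
Aug has 31 days: +31 → Sep 1, 2063 (15 left).
+15 → Sep 16, 2063.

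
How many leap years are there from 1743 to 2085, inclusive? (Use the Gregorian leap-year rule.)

Multiples of 4 in [1743,2085]: 86.
Of those, multiples of 100: 3 (not leap unless ÷400).
Multiples of 400: 1.
Leap years = 86 − 3 + 1 = 84.

84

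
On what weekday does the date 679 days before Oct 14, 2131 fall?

First find the weekday of Oct 14, 2131. Doomsday rule: the anchor day for the 2100s is Sunday. For year 31: 31÷12 = 2 r 7, and 7÷4 = 1, so 2+7+1 = 10.
Sunday + 10 ≡ Wednesday — that's 2131's doomsday.
In October the doomsday date is Oct 10.
Oct 14 is 4 days after Oct 10; 4 mod 7 = 4, so Wednesday + 4 = Sunday.
679 mod 7 = 0, so 679 days before a Sunday is Sunday − 0 = Sunday.

Sunday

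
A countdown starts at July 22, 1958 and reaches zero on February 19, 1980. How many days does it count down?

7882

Jul 22, 1958 → Jul 22, 1959: 365 days.
Jul 22, 1959 → Jul 22, 1960: 366 days (Feb 29, 1960 is in that span).
Jul 22, 1960 → Jul 22, 1961: 365 days.
Jul 22, 1961 → Jul 22, 1962: 365 days.
Jul 22, 1962 → Jul 22, 1963: 365 days.
Jul 22, 1963 → Jul 22, 1964: 366 days (Feb 29, 1964 is in that span).
Jul 22, 1964 → Jul 22, 1965: 365 days.
Jul 22, 1965 → Jul 22, 1966: 365 days.
Jul 22, 1966 → Jul 22, 1967: 365 days.
Jul 22, 1967 → Jul 22, 1968: 366 days (Feb 29, 1968 is in that span).
Jul 22, 1968 → Jul 22, 1969: 365 days.
Jul 22, 1969 → Jul 22, 1970: 365 days.
Jul 22, 1970 → Jul 22, 1971: 365 days.
Jul 22, 1971 → Jul 22, 1972: 366 days (Feb 29, 1972 is in that span).
Jul 22, 1972 → Jul 22, 1973: 365 days.
Jul 22, 1973 → Jul 22, 1974: 365 days.
Jul 22, 1974 → Jul 22, 1975: 365 days.
Jul 22, 1975 → Jul 22, 1976: 366 days (Feb 29, 1976 is in that span).
Jul 22, 1976 → Jul 22, 1977: 365 days.
Jul 22, 1977 → Jul 22, 1978: 365 days.
Jul 22, 1978 → Jul 22, 1979: 365 days.
Jul 22, 1979 → Aug 22, 1979: 31 days (July has 31).
Aug 22, 1979 → Sep 22, 1979: 31 days (August has 31).
Sep 22, 1979 → Oct 22, 1979: 30 days (September has 30).
Oct 22, 1979 → Nov 22, 1979: 31 days (October has 31).
Nov 22, 1979 → Dec 22, 1979: 30 days (November has 30).
Dec 22, 1979 → Jan 22, 1980: 31 days (December has 31).
Jan 22, 1980 → Feb 19, 1980: 28 days.
Total: 7882 days.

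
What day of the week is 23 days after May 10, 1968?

Sunday

First find the weekday of May 10, 1968. Doomsday rule: the anchor day for the 1900s is Wednesday. For year 68: 68÷12 = 5 r 8, and 8÷4 = 2, so 5+8+2 = 15.
Wednesday + 15 ≡ Thursday — that's 1968's doomsday.
In May the doomsday date is May 9.
May 10 is 1 day after May 9; 1 mod 7 = 1, so Thursday + 1 = Friday.
23 mod 7 = 2, so 23 days after a Friday is Friday + 2 = Sunday.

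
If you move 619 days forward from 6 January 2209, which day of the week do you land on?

Jan 6, 2209 is a Friday.
619 mod 7 = 3, so 619 days after a Friday is Friday + 3 = Monday.

Monday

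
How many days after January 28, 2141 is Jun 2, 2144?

1221

Jan 28, 2141 → Jan 28, 2142: 365 days.
Jan 28, 2142 → Jan 28, 2143: 365 days.
Jan 28, 2143 → Jan 28, 2144: 365 days.
Jan 28, 2144 → Feb 28, 2144: 31 days (January has 31).
Feb 28, 2144 → Mar 28, 2144: 29 days (February has 29).
Mar 28, 2144 → Apr 28, 2144: 31 days (March has 31).
Apr 28, 2144 → May 28, 2144: 30 days (April has 30).
May 28, 2144 → Jun 2, 2144: 5 days.
Total: 1221 days.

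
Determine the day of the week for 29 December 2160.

Doomsday rule: the anchor day for the 2100s is Sunday. For year 60: 60÷12 = 5 r 0, and 0÷4 = 0, so 5+0+0 = 5.
Sunday + 5 ≡ Friday — that's 2160's doomsday.
In December the doomsday date is Dec 12.
Dec 29 is 17 days after Dec 12; 17 mod 7 = 3, so Friday + 3 = Monday.

Monday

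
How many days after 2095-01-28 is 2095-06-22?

Jan 28, 2095 → Feb 28, 2095: 31 days (January has 31).
Feb 28, 2095 → Mar 28, 2095: 28 days (February has 28).
Mar 28, 2095 → Apr 28, 2095: 31 days (March has 31).
Apr 28, 2095 → May 28, 2095: 30 days (April has 30).
May 28, 2095 → Jun 22, 2095: 25 days.
Total: 145 days.

145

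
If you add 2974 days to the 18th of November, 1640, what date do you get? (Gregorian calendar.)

January 9, 1649

+365 (one year) → Nov 18, 1641 (2609 left).
+365 (one year) → Nov 18, 1642 (2244 left).
+365 (one year) → Nov 18, 1643 (1879 left).
+366 (one year; includes Feb 29, 1644) → Nov 18, 1644 (1513 left).
+365 (one year) → Nov 18, 1645 (1148 left).
+365 (one year) → Nov 18, 1646 (783 left).
+365 (one year) → Nov 18, 1647 (418 left).
+366 (one year; includes Feb 29, 1648) → Nov 18, 1648 (52 left).
Nov has 30 days: +13 → Dec 1, 1648 (39 left).
Dec has 31 days: +31 → Jan 1, 1649 (8 left).
+8 → Jan 9, 1649.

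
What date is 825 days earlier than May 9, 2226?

February 4, 2224

−365 (one year) → May 9, 2225 (460 left).
−365 (one year) → May 9, 2224 (95 left).
−9 → Apr 30, 2224 (end of Apr, 30 days; 86 left).
−30 → Mar 31, 2224 (end of Mar, 31 days; 56 left).
−31 → Feb 29, 2224 (end of Feb, 29 days; 25 left).
−25 → Feb 4, 2224.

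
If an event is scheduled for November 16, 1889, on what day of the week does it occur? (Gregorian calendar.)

Saturday

January 1, 1889 is a Tuesday.
Jan 1, 1889 → Feb 1, 1889: 31 days (January has 31).
Feb 1, 1889 → Mar 1, 1889: 28 days (February has 28).
Mar 1, 1889 → Apr 1, 1889: 31 days (March has 31).
Apr 1, 1889 → May 1, 1889: 30 days (April has 30).
May 1, 1889 → Jun 1, 1889: 31 days (May has 31).
Jun 1, 1889 → Jul 1, 1889: 30 days (June has 30).
Jul 1, 1889 → Aug 1, 1889: 31 days (July has 31).
Aug 1, 1889 → Sep 1, 1889: 31 days (August has 31).
Sep 1, 1889 → Oct 1, 1889: 30 days (September has 30).
Oct 1, 1889 → Nov 1, 1889: 31 days (October has 31).
Nov 1, 1889 → Nov 16, 1889: 15 days.
Total: 319 days.
319 mod 7 = 4, so Tuesday + 4 = Saturday.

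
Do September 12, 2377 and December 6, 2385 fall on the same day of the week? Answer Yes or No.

From Sep 12, 2377 to Dec 6, 2385 is 3007 days.
3007 mod 7 = 4, so they are different weekdays.
(Sep 12, 2377 is a Monday; Dec 6, 2385 is a Friday.)

No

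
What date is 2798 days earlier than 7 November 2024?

March 11, 2017

−366 (one year; includes Feb 29, 2024) → Nov 7, 2023 (2432 left).
−365 (one year) → Nov 7, 2022 (2067 left).
−365 (one year) → Nov 7, 2021 (1702 left).
−365 (one year) → Nov 7, 2020 (1337 left).
−366 (one year; includes Feb 29, 2020) → Nov 7, 2019 (971 left).
−365 (one year) → Nov 7, 2018 (606 left).
−365 (one year) → Nov 7, 2017 (241 left).
−7 → Oct 31, 2017 (end of Oct, 31 days; 234 left).
−31 → Sep 30, 2017 (end of Sep, 30 days; 203 left).
−30 → Aug 31, 2017 (end of Aug, 31 days; 173 left).
−31 → Jul 31, 2017 (end of Jul, 31 days; 142 left).
−31 → Jun 30, 2017 (end of Jun, 30 days; 111 left).
−30 → May 31, 2017 (end of May, 31 days; 81 left).
−31 → Apr 30, 2017 (end of Apr, 30 days; 50 left).
−30 → Mar 31, 2017 (end of Mar, 31 days; 20 left).
−20 → Mar 11, 2017.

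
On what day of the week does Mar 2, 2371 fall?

Doomsday rule: the anchor day for the 2300s is Wednesday. For year 71: 71÷12 = 5 r 11, and 11÷4 = 2, so 5+11+2 = 18.
Wednesday + 18 ≡ Sunday — that's 2371's doomsday.
In March the doomsday date is Mar 14.
Mar 2 is 12 days before Mar 14; 12 mod 7 = 5, so Sunday − 5 = Tuesday.

Tuesday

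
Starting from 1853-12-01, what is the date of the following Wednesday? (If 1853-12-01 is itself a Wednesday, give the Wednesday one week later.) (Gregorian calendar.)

December 7, 1853

Dec 1, 1853 is a Thursday.
From Thursday to the next Wednesday is 6 days.
Dec 1, 1853 + 6 = Dec 7, 1853.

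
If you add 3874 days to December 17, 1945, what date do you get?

July 26, 1956

+365 (one year) → Dec 17, 1946 (3509 left).
+365 (one year) → Dec 17, 1947 (3144 left).
+366 (one year; includes Feb 29, 1948) → Dec 17, 1948 (2778 left).
+365 (one year) → Dec 17, 1949 (2413 left).
+365 (one year) → Dec 17, 1950 (2048 left).
+365 (one year) → Dec 17, 1951 (1683 left).
+366 (one year; includes Feb 29, 1952) → Dec 17, 1952 (1317 left).
+365 (one year) → Dec 17, 1953 (952 left).
+365 (one year) → Dec 17, 1954 (587 left).
+365 (one year) → Dec 17, 1955 (222 left).
Dec has 31 days: +15 → Jan 1, 1956 (207 left).
Jan has 31 days: +31 → Feb 1, 1956 (176 left).
Feb has 29 days: +29 → Mar 1, 1956 (147 left).
Mar has 31 days: +31 → Apr 1, 1956 (116 left).
Apr has 30 days: +30 → May 1, 1956 (86 left).
May has 31 days: +31 → Jun 1, 1956 (55 left).
Jun has 30 days: +30 → Jul 1, 1956 (25 left).
+25 → Jul 26, 1956.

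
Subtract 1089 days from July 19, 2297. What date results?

July 26, 2294

−365 (one year) → Jul 19, 2296 (724 left).
−366 (one year; includes Feb 29, 2296) → Jul 19, 2295 (358 left).
−19 → Jun 30, 2295 (end of Jun, 30 days; 339 left).
−30 → May 31, 2295 (end of May, 31 days; 309 left).
−31 → Apr 30, 2295 (end of Apr, 30 days; 278 left).
−30 → Mar 31, 2295 (end of Mar, 31 days; 248 left).
−31 → Feb 28, 2295 (end of Feb, 28 days; 217 left).
−28 → Jan 31, 2295 (end of Jan, 31 days; 189 left).
−31 → Dec 31, 2294 (end of Dec, 31 days; 158 left).
−31 → Nov 30, 2294 (end of Nov, 30 days; 127 left).
−30 → Oct 31, 2294 (end of Oct, 31 days; 97 left).
−31 → Sep 30, 2294 (end of Sep, 30 days; 66 left).
−30 → Aug 31, 2294 (end of Aug, 31 days; 36 left).
−31 → Jul 31, 2294 (end of Jul, 31 days; 5 left).
−5 → Jul 26, 2294.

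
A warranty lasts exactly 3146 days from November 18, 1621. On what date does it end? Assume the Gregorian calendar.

June 30, 1630

+365 (one year) → Nov 18, 1622 (2781 left).
+365 (one year) → Nov 18, 1623 (2416 left).
+366 (one year; includes Feb 29, 1624) → Nov 18, 1624 (2050 left).
+365 (one year) → Nov 18, 1625 (1685 left).
+365 (one year) → Nov 18, 1626 (1320 left).
+365 (one year) → Nov 18, 1627 (955 left).
+366 (one year; includes Feb 29, 1628) → Nov 18, 1628 (589 left).
+365 (one year) → Nov 18, 1629 (224 left).
Nov has 30 days: +13 → Dec 1, 1629 (211 left).
Dec has 31 days: +31 → Jan 1, 1630 (180 left).
Jan has 31 days: +31 → Feb 1, 1630 (149 left).
Feb has 28 days: +28 → Mar 1, 1630 (121 left).
Mar has 31 days: +31 → Apr 1, 1630 (90 left).
Apr has 30 days: +30 → May 1, 1630 (60 left).
May has 31 days: +31 → Jun 1, 1630 (29 left).
+29 → Jun 30, 1630.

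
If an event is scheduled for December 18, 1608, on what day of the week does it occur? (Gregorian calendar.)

Thursday

Doomsday rule: the anchor day for the 1600s is Tuesday. For year 08: 8÷12 = 0 r 8, and 8÷4 = 2, so 0+8+2 = 10.
Tuesday + 10 ≡ Friday — that's 1608's doomsday.
In December the doomsday date is Dec 12.
Dec 18 is 6 days after Dec 12; 6 mod 7 = 6, so Friday + 6 = Thursday.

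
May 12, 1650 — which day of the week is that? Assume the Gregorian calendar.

Doomsday rule: the anchor day for the 1600s is Tuesday. For year 50: 50÷12 = 4 r 2, and 2÷4 = 0, so 4+2+0 = 6.
Tuesday + 6 ≡ Monday — that's 1650's doomsday.
In May the doomsday date is May 9.
May 12 is 3 days after May 9; 3 mod 7 = 3, so Monday + 3 = Thursday.

Thursday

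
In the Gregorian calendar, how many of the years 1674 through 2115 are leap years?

106

Multiples of 4 in [1674,2115]: 110.
Of those, multiples of 100: 5 (not leap unless ÷400).
Multiples of 400: 1.
Leap years = 110 − 5 + 1 = 106.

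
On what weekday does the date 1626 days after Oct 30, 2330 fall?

Saturday

First find the weekday of Oct 30, 2330. Doomsday rule: the anchor day for the 2300s is Wednesday. For year 30: 30÷12 = 2 r 6, and 6÷4 = 1, so 2+6+1 = 9.
Wednesday + 9 ≡ Friday — that's 2330's doomsday.
In October the doomsday date is Oct 10.
Oct 30 is 20 days after Oct 10; 20 mod 7 = 6, so Friday + 6 = Thursday.
1626 mod 7 = 2, so 1626 days after a Thursday is Thursday + 2 = Saturday.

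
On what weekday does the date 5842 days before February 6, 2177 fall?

First find the weekday of Feb 6, 2177. Doomsday rule: the anchor day for the 2100s is Sunday. For year 77: 77÷12 = 6 r 5, and 5÷4 = 1, so 6+5+1 = 12.
Sunday + 12 ≡ Friday — that's 2177's doomsday.
In February the doomsday date is Feb 28 (2177 is not a leap year).
Feb 6 is 22 days before Feb 28; 22 mod 7 = 1, so Friday − 1 = Thursday.
5842 mod 7 = 4, so 5842 days before a Thursday is Thursday − 4 = Sunday.

Sunday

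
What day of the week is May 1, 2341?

Thursday

Doomsday rule: the anchor day for the 2300s is Wednesday. For year 41: 41÷12 = 3 r 5, and 5÷4 = 1, so 3+5+1 = 9.
Wednesday + 9 ≡ Friday — that's 2341's doomsday.
In May the doomsday date is May 9.
May 1 is 8 days before May 9; 8 mod 7 = 1, so Friday − 1 = Thursday.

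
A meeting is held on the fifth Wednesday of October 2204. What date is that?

October 1, 2204 is a Monday.
The first Wednesday is therefore October 3 (2 days later).
The fifth Wednesday is 3 + 4×7 = October 31.

October 31, 2204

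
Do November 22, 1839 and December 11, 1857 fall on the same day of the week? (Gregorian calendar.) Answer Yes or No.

Yes

From Nov 22, 1839 to Dec 11, 1857 is 6594 days.
6594 mod 7 = 0, so they are the same weekday.
(Nov 22, 1839 is a Friday; Dec 11, 1857 is a Friday.)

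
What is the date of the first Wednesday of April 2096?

April 4, 2096

April 1, 2096 is a Sunday.
The first Wednesday is therefore April 4 (3 days later).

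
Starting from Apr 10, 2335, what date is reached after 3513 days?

+366 (one year; includes Feb 29, 2336) → Apr 10, 2336 (3147 left).
+365 (one year) → Apr 10, 2337 (2782 left).
+365 (one year) → Apr 10, 2338 (2417 left).
+365 (one year) → Apr 10, 2339 (2052 left).
+366 (one year; includes Feb 29, 2340) → Apr 10, 2340 (1686 left).
+365 (one year) → Apr 10, 2341 (1321 left).
+365 (one year) → Apr 10, 2342 (956 left).
+365 (one year) → Apr 10, 2343 (591 left).
+366 (one year; includes Feb 29, 2344) → Apr 10, 2344 (225 left).
Apr has 30 days: +21 → May 1, 2344 (204 left).
May has 31 days: +31 → Jun 1, 2344 (173 left).
Jun has 30 days: +30 → Jul 1, 2344 (143 left).
Jul has 31 days: +31 → Aug 1, 2344 (112 left).
Aug has 31 days: +31 → Sep 1, 2344 (81 left).
Sep has 30 days: +30 → Oct 1, 2344 (51 left).
Oct has 31 days: +31 → Nov 1, 2344 (20 left).
+20 → Nov 21, 2344.

November 21, 2344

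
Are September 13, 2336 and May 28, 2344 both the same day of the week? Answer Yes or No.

From Sep 13, 2336 to May 28, 2344 is 2814 days.
2814 mod 7 = 0, so they are the same weekday.
(Sep 13, 2336 is a Sunday; May 28, 2344 is a Sunday.)

Yes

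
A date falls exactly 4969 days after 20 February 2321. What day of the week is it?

Saturday

Feb 20, 2321 is a Sunday.
4969 mod 7 = 6, so 4969 days after a Sunday is Sunday + 6 = Saturday.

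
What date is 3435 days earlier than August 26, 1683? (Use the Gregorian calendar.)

−365 (one year) → Aug 26, 1682 (3070 left).
−365 (one year) → Aug 26, 1681 (2705 left).
−365 (one year) → Aug 26, 1680 (2340 left).
−366 (one year; includes Feb 29, 1680) → Aug 26, 1679 (1974 left).
−365 (one year) → Aug 26, 1678 (1609 left).
−365 (one year) → Aug 26, 1677 (1244 left).
−365 (one year) → Aug 26, 1676 (879 left).
−366 (one year; includes Feb 29, 1676) → Aug 26, 1675 (513 left).
−365 (one year) → Aug 26, 1674 (148 left).
−26 → Jul 31, 1674 (end of Jul, 31 days; 122 left).
−31 → Jun 30, 1674 (end of Jun, 30 days; 91 left).
−30 → May 31, 1674 (end of May, 31 days; 61 left).
−31 → Apr 30, 1674 (end of Apr, 30 days; 30 left).
−30 → Mar 31, 1674 (end of Mar, 31 days; 0 left).

March 31, 1674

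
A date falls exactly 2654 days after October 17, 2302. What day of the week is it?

Saturday

Oct 17, 2302 is a Friday.
2654 mod 7 = 1, so 2654 days after a Friday is Friday + 1 = Saturday.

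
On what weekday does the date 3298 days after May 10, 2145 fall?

First find the weekday of May 10, 2145. Doomsday rule: the anchor day for the 2100s is Sunday. For year 45: 45÷12 = 3 r 9, and 9÷4 = 2, so 3+9+2 = 14.
Sunday + 14 ≡ Sunday — that's 2145's doomsday.
In May the doomsday date is May 9.
May 10 is 1 day after May 9; 1 mod 7 = 1, so Sunday + 1 = Monday.
3298 mod 7 = 1, so 3298 days after a Monday is Monday + 1 = Tuesday.

Tuesday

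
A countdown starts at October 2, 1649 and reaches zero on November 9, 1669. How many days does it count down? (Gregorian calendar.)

7343

Oct 2, 1649 → Oct 2, 1650: 365 days.
Oct 2, 1650 → Oct 2, 1651: 365 days.
Oct 2, 1651 → Oct 2, 1652: 366 days (Feb 29, 1652 is in that span).
Oct 2, 1652 → Oct 2, 1653: 365 days.
Oct 2, 1653 → Oct 2, 1654: 365 days.
Oct 2, 1654 → Oct 2, 1655: 365 days.
Oct 2, 1655 → Oct 2, 1656: 366 days (Feb 29, 1656 is in that span).
Oct 2, 1656 → Oct 2, 1657: 365 days.
Oct 2, 1657 → Oct 2, 1658: 365 days.
Oct 2, 1658 → Oct 2, 1659: 365 days.
Oct 2, 1659 → Oct 2, 1660: 366 days (Feb 29, 1660 is in that span).
Oct 2, 1660 → Oct 2, 1661: 365 days.
Oct 2, 1661 → Oct 2, 1662: 365 days.
Oct 2, 1662 → Oct 2, 1663: 365 days.
Oct 2, 1663 → Oct 2, 1664: 366 days (Feb 29, 1664 is in that span).
Oct 2, 1664 → Oct 2, 1665: 365 days.
Oct 2, 1665 → Oct 2, 1666: 365 days.
Oct 2, 1666 → Oct 2, 1667: 365 days.
Oct 2, 1667 → Oct 2, 1668: 366 days (Feb 29, 1668 is in that span).
Oct 2, 1668 → Oct 2, 1669: 365 days.
Oct 2, 1669 → Nov 2, 1669: 31 days (October has 31).
Nov 2, 1669 → Nov 9, 1669: 7 days.
Total: 7343 days.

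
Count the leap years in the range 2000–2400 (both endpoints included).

Multiples of 4 in [2000,2400]: 101.
Of those, multiples of 100: 5 (not leap unless ÷400).
Multiples of 400: 2.
Leap years = 101 − 5 + 2 = 98.

98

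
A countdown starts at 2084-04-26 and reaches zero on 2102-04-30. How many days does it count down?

6577

Apr 26, 2084 → Apr 26, 2085: 365 days.
Apr 26, 2085 → Apr 26, 2086: 365 days.
Apr 26, 2086 → Apr 26, 2087: 365 days.
Apr 26, 2087 → Apr 26, 2088: 366 days (Feb 29, 2088 is in that span).
Apr 26, 2088 → Apr 26, 2089: 365 days.
Apr 26, 2089 → Apr 26, 2090: 365 days.
Apr 26, 2090 → Apr 26, 2091: 365 days.
Apr 26, 2091 → Apr 26, 2092: 366 days (Feb 29, 2092 is in that span).
Apr 26, 2092 → Apr 26, 2093: 365 days.
Apr 26, 2093 → Apr 26, 2094: 365 days.
Apr 26, 2094 → Apr 26, 2095: 365 days.
Apr 26, 2095 → Apr 26, 2096: 366 days (Feb 29, 2096 is in that span).
Apr 26, 2096 → Apr 26, 2097: 365 days.
Apr 26, 2097 → Apr 26, 2098: 365 days.
Apr 26, 2098 → Apr 26, 2099: 365 days.
Apr 26, 2099 → Apr 26, 2100: 365 days.
Apr 26, 2100 → Apr 26, 2101: 365 days.
Apr 26, 2101 → May 26, 2101: 30 days (April has 30).
May 26, 2101 → Jun 26, 2101: 31 days (May has 31).
Jun 26, 2101 → Jul 26, 2101: 30 days (June has 30).
Jul 26, 2101 → Aug 26, 2101: 31 days (July has 31).
Aug 26, 2101 → Sep 26, 2101: 31 days (August has 31).
Sep 26, 2101 → Oct 26, 2101: 30 days (September has 30).
Oct 26, 2101 → Nov 26, 2101: 31 days (October has 31).
Nov 26, 2101 → Dec 26, 2101: 30 days (November has 30).
Dec 26, 2101 → Jan 26, 2102: 31 days (December has 31).
Jan 26, 2102 → Feb 26, 2102: 31 days (January has 31).
Feb 26, 2102 → Mar 26, 2102: 28 days (February has 28).
Mar 26, 2102 → Apr 26, 2102: 31 days (March has 31).
Apr 26, 2102 → Apr 30, 2102: 4 days.
Total: 6577 days.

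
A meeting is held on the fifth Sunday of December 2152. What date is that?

December 1, 2152 is a Friday.
The first Sunday is therefore December 3 (2 days later).
The fifth Sunday is 3 + 4×7 = December 31.

December 31, 2152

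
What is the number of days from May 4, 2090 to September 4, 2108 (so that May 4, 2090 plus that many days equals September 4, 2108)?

6697

May 4, 2090 → May 4, 2091: 365 days.
May 4, 2091 → May 4, 2092: 366 days (Feb 29, 2092 is in that span).
May 4, 2092 → May 4, 2093: 365 days.
May 4, 2093 → May 4, 2094: 365 days.
May 4, 2094 → May 4, 2095: 365 days.
May 4, 2095 → May 4, 2096: 366 days (Feb 29, 2096 is in that span).
May 4, 2096 → May 4, 2097: 365 days.
May 4, 2097 → May 4, 2098: 365 days.
May 4, 2098 → May 4, 2099: 365 days.
May 4, 2099 → May 4, 2100: 365 days.
May 4, 2100 → May 4, 2101: 365 days.
May 4, 2101 → May 4, 2102: 365 days.
May 4, 2102 → May 4, 2103: 365 days.
May 4, 2103 → May 4, 2104: 366 days (Feb 29, 2104 is in that span).
May 4, 2104 → May 4, 2105: 365 days.
May 4, 2105 → May 4, 2106: 365 days.
May 4, 2106 → May 4, 2107: 365 days.
May 4, 2107 → May 4, 2108: 366 days (Feb 29, 2108 is in that span).
May 4, 2108 → Jun 4, 2108: 31 days (May has 31).
Jun 4, 2108 → Jul 4, 2108: 30 days (June has 30).
Jul 4, 2108 → Aug 4, 2108: 31 days (July has 31).
Aug 4, 2108 → Sep 4, 2108: 31 days.
Total: 6697 days.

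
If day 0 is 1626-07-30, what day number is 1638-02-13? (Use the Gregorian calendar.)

Jul 30, 1626 → Jul 30, 1627: 365 days.
Jul 30, 1627 → Jul 30, 1628: 366 days (Feb 29, 1628 is in that span).
Jul 30, 1628 → Jul 30, 1629: 365 days.
Jul 30, 1629 → Jul 30, 1630: 365 days.
Jul 30, 1630 → Jul 30, 1631: 365 days.
Jul 30, 1631 → Jul 30, 1632: 366 days (Feb 29, 1632 is in that span).
Jul 30, 1632 → Jul 30, 1633: 365 days.
Jul 30, 1633 → Jul 30, 1634: 365 days.
Jul 30, 1634 → Jul 30, 1635: 365 days.
Jul 30, 1635 → Jul 30, 1636: 366 days (Feb 29, 1636 is in that span).
Jul 30, 1636 → Jul 30, 1637: 365 days.
Jul 30, 1637 → Aug 30, 1637: 31 days (July has 31).
Aug 30, 1637 → Sep 30, 1637: 31 days (August has 31).
Sep 30, 1637 → Oct 30, 1637: 30 days (September has 30).
Oct 30, 1637 → Nov 30, 1637: 31 days (October has 31).
Nov 30, 1637 → Dec 30, 1637: 30 days (November has 30).
Dec 30, 1637 → Jan 30, 1638: 31 days (December has 31).
Jan 30, 1638 → Feb 13, 1638: 14 days.
Total: 4216 days.

4216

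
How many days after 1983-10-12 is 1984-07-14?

276

Oct 12, 1983 → Nov 12, 1983: 31 days (October has 31).
Nov 12, 1983 → Dec 12, 1983: 30 days (November has 30).
Dec 12, 1983 → Jan 12, 1984: 31 days (December has 31).
Jan 12, 1984 → Feb 12, 1984: 31 days (January has 31).
Feb 12, 1984 → Mar 12, 1984: 29 days (February has 29).
Mar 12, 1984 → Apr 12, 1984: 31 days (March has 31).
Apr 12, 1984 → May 12, 1984: 30 days (April has 30).
May 12, 1984 → Jun 12, 1984: 31 days (May has 31).
Jun 12, 1984 → Jul 12, 1984: 30 days (June has 30).
Jul 12, 1984 → Jul 14, 1984: 2 days.
Total: 276 days.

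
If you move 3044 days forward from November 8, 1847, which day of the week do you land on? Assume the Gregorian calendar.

Sunday

First find the weekday of Nov 8, 1847. Doomsday rule: the anchor day for the 1800s is Friday. For year 47: 47÷12 = 3 r 11, and 11÷4 = 2, so 3+11+2 = 16.
Friday + 16 ≡ Sunday — that's 1847's doomsday.
In November the doomsday date is Nov 7.
Nov 8 is 1 day after Nov 7; 1 mod 7 = 1, so Sunday + 1 = Monday.
3044 mod 7 = 6, so 3044 days after a Monday is Monday + 6 = Sunday.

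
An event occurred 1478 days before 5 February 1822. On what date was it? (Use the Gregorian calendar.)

−365 (one year) → Feb 5, 1821 (1113 left).
−366 (one year; includes Feb 29, 1820) → Feb 5, 1820 (747 left).
−365 (one year) → Feb 5, 1819 (382 left).
−5 → Jan 31, 1819 (end of Jan, 31 days; 377 left).
−31 → Dec 31, 1818 (end of Dec, 31 days; 346 left).
−31 → Nov 30, 1818 (end of Nov, 30 days; 315 left).
−30 → Oct 31, 1818 (end of Oct, 31 days; 285 left).
−31 → Sep 30, 1818 (end of Sep, 30 days; 254 left).
−30 → Aug 31, 1818 (end of Aug, 31 days; 224 left).
−31 → Jul 31, 1818 (end of Jul, 31 days; 193 left).
−31 → Jun 30, 1818 (end of Jun, 30 days; 162 left).
−30 → May 31, 1818 (end of May, 31 days; 132 left).
−31 → Apr 30, 1818 (end of Apr, 30 days; 101 left).
−30 → Mar 31, 1818 (end of Mar, 31 days; 71 left).
−31 → Feb 28, 1818 (end of Feb, 28 days; 40 left).
−28 → Jan 31, 1818 (end of Jan, 31 days; 12 left).
−12 → Jan 19, 1818.

January 19, 1818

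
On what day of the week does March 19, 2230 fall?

Doomsday rule: the anchor day for the 2200s is Friday. For year 30: 30÷12 = 2 r 6, and 6÷4 = 1, so 2+6+1 = 9.
Friday + 9 ≡ Sunday — that's 2230's doomsday.
In March the doomsday date is Mar 14.
Mar 19 is 5 days after Mar 14; 5 mod 7 = 5, so Sunday + 5 = Friday.

Friday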